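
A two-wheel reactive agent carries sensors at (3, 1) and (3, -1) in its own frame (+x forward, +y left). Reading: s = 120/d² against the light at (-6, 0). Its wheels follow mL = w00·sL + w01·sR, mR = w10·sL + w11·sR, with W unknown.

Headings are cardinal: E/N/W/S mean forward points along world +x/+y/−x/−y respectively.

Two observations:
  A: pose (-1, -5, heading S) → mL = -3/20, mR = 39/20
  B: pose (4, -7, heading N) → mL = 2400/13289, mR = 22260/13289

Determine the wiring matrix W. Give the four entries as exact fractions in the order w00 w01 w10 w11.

1/2 -1/2 1 1/2

obs A: pose=(-1,-5,S) → sL=6/5, sR=3/2, mL=-3/20, mR=39/20
obs B: pose=(4,-7,N) → sL=120/97, sR=120/137, mL=2400/13289, mR=22260/13289
sensor matrix S = [[6/5, 3/2], [120/97, 120/137]]; det S = -10692/13289
solve [mL_A; mL_B] = S·[w00; w01] and [mR_A; mR_B] = S·[w10; w11]:
  w00 = 1/2, w01 = -1/2, w10 = 1, w11 = 1/2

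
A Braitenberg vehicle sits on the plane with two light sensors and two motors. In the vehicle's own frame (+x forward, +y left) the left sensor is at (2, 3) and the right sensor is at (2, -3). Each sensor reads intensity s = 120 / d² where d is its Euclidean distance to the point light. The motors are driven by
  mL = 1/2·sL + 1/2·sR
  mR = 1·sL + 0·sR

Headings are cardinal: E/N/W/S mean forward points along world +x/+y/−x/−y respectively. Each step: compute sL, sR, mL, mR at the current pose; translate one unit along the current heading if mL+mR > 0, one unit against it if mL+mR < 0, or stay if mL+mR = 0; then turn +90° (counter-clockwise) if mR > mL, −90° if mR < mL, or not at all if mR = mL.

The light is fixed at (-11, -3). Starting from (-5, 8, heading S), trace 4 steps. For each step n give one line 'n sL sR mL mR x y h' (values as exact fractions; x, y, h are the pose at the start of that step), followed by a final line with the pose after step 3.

n=0: pose=(-5,8,S); sL=20/27, sR=4/3; mL=28/27, mR=20/27; mL+mR=16/9 → advance +1; mR−mL=-8/27 → turn -1·90°
n=1: pose=(-5,7,W); sL=24/13, sR=24/37; mL=600/481, mR=24/13; mL+mR=1488/481 → advance +1; mR−mL=288/481 → turn +1·90°
n=2: pose=(-6,7,S); sL=15/16, sR=30/17; mL=735/544, mR=15/16; mL+mR=1245/544 → advance +1; mR−mL=-225/544 → turn -1·90°
n=3: pose=(-6,6,W); sL=8/3, sR=40/51; mL=88/51, mR=8/3; mL+mR=224/51 → advance +1; mR−mL=16/17 → turn +1·90°

0 20/27 4/3 28/27 20/27 -5 8 S
1 24/13 24/37 600/481 24/13 -5 7 W
2 15/16 30/17 735/544 15/16 -6 7 S
3 8/3 40/51 88/51 8/3 -6 6 W
final -7 6 S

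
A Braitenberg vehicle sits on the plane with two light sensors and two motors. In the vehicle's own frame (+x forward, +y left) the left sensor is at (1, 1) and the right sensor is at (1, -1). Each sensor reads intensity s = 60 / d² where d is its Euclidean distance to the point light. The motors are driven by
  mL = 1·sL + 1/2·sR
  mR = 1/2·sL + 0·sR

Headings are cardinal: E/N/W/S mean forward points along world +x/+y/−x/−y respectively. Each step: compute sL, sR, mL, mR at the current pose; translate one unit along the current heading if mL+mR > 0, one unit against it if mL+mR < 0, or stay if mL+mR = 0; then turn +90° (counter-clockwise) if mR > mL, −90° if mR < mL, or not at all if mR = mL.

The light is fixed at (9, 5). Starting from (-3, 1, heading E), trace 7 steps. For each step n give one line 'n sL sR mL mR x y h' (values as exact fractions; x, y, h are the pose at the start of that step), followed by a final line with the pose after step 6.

0 6/13 30/73 633/949 3/13 -3 1 E
1 12/25 60/169 2778/4225 6/25 -2 1 S
2 1/3 3/8 25/48 1/6 -2 0 W
3 12/37 60/137 2754/5069 6/37 -3 0 N
4 6/13 30/73 633/949 3/13 -3 1 E
5 12/25 60/169 2778/4225 6/25 -2 1 S
6 1/3 3/8 25/48 1/6 -2 0 W
final -3 0 N

n=0: pose=(-3,1,E); sL=6/13, sR=30/73; mL=633/949, mR=3/13; mL+mR=852/949 → advance +1; mR−mL=-414/949 → turn -1·90°
n=1: pose=(-2,1,S); sL=12/25, sR=60/169; mL=2778/4225, mR=6/25; mL+mR=3792/4225 → advance +1; mR−mL=-1764/4225 → turn -1·90°
n=2: pose=(-2,0,W); sL=1/3, sR=3/8; mL=25/48, mR=1/6; mL+mR=11/16 → advance +1; mR−mL=-17/48 → turn -1·90°
n=3: pose=(-3,0,N); sL=12/37, sR=60/137; mL=2754/5069, mR=6/37; mL+mR=3576/5069 → advance +1; mR−mL=-1932/5069 → turn -1·90°
n=4: pose=(-3,1,E); sL=6/13, sR=30/73; mL=633/949, mR=3/13; mL+mR=852/949 → advance +1; mR−mL=-414/949 → turn -1·90°
n=5: pose=(-2,1,S); sL=12/25, sR=60/169; mL=2778/4225, mR=6/25; mL+mR=3792/4225 → advance +1; mR−mL=-1764/4225 → turn -1·90°
n=6: pose=(-2,0,W); sL=1/3, sR=3/8; mL=25/48, mR=1/6; mL+mR=11/16 → advance +1; mR−mL=-17/48 → turn -1·90°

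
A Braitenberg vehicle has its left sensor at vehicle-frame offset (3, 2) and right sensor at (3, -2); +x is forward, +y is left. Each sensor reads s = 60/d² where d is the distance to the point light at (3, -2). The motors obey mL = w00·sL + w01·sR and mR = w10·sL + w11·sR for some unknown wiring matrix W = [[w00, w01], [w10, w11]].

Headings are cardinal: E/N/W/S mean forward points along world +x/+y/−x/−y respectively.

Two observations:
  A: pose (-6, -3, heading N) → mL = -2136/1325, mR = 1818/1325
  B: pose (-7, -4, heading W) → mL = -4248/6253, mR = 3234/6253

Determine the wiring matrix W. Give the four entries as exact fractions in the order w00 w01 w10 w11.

-1 -1 1/2 1

obs A: pose=(-6,-3,N) → sL=12/25, sR=60/53, mL=-2136/1325, mR=1818/1325
obs B: pose=(-7,-4,W) → sL=12/37, sR=60/169, mL=-4248/6253, mR=3234/6253
sensor matrix S = [[12/25, 60/53], [12/37, 60/169]]; det S = -326016/1657045
solve [mL_A; mL_B] = S·[w00; w01] and [mR_A; mR_B] = S·[w10; w11]:
  w00 = -1, w01 = -1, w10 = 1/2, w11 = 1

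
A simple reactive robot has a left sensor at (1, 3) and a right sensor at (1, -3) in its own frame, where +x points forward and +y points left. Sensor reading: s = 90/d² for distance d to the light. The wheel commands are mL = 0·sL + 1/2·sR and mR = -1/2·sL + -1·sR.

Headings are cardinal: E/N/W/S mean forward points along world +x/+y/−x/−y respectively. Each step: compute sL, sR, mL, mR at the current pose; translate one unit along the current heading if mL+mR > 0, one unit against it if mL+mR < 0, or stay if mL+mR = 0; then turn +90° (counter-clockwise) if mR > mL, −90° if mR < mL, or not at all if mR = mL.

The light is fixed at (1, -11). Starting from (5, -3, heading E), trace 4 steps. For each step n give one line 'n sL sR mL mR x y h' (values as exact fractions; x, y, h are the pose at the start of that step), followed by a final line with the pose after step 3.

0 45/73 9/5 9/10 -1539/730 5 -3 E
1 18/17 90/49 45/49 -1971/833 4 -3 S
2 9/4 45/74 45/148 -513/296 4 -2 W
3 90/101 90/149 45/149 -15795/15049 5 -2 N
final 5 -3 E

n=0: pose=(5,-3,E); sL=45/73, sR=9/5; mL=9/10, mR=-1539/730; mL+mR=-441/365 → advance -1; mR−mL=-1098/365 → turn -1·90°
n=1: pose=(4,-3,S); sL=18/17, sR=90/49; mL=45/49, mR=-1971/833; mL+mR=-1206/833 → advance -1; mR−mL=-2736/833 → turn -1·90°
n=2: pose=(4,-2,W); sL=9/4, sR=45/74; mL=45/148, mR=-513/296; mL+mR=-423/296 → advance -1; mR−mL=-603/296 → turn -1·90°
n=3: pose=(5,-2,N); sL=90/101, sR=90/149; mL=45/149, mR=-15795/15049; mL+mR=-11250/15049 → advance -1; mR−mL=-20340/15049 → turn -1·90°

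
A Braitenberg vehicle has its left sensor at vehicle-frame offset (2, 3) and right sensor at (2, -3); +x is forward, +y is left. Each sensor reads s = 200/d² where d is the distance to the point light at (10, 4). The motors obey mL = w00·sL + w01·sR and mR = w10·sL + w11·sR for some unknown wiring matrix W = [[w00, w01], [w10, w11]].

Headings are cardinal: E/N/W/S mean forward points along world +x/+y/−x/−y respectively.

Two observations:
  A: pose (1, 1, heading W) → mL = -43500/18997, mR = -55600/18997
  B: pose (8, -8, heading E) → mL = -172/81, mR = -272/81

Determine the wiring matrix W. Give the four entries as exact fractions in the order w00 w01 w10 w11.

-1/2 -1 -1 -1

obs A: pose=(1,1,W) → sL=200/157, sR=200/121, mL=-43500/18997, mR=-55600/18997
obs B: pose=(8,-8,E) → sL=200/81, sR=8/9, mL=-172/81, mR=-272/81
sensor matrix S = [[200/157, 200/121], [200/81, 8/9]]; det S = -4537600/1538757
solve [mL_A; mL_B] = S·[w00; w01] and [mR_A; mR_B] = S·[w10; w11]:
  w00 = -1/2, w01 = -1, w10 = -1, w11 = -1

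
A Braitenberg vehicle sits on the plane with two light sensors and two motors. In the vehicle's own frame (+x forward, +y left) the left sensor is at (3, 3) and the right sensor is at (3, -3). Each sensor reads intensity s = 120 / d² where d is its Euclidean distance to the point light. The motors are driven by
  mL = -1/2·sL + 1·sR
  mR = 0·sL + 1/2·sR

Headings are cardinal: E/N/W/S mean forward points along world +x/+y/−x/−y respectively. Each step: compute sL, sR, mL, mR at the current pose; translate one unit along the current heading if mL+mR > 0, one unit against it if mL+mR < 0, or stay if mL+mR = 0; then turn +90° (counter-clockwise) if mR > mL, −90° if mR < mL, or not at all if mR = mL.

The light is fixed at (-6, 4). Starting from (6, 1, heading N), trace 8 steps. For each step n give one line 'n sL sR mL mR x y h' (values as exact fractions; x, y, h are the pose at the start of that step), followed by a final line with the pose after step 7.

0 40/27 8/15 -28/135 4/15 6 1 N
1 60/53 60/41 1950/2173 30/41 6 2 W
2 24/13 120/197 -804/2561 60/197 5 2 N
3 6/5 15/8 51/40 15/16 5 1 W
4 120/49 120/169 -4260/8281 60/169 4 1 N
5 60/49 12/5 438/245 6/5 4 0 W
6 120/37 24/29 -852/1073 12/29 3 0 N
7 6/5 3 12/5 3/2 3 -1 W
final 2 -1 N

n=0: pose=(6,1,N); sL=40/27, sR=8/15; mL=-28/135, mR=4/15; mL+mR=8/135 → advance +1; mR−mL=64/135 → turn +1·90°
n=1: pose=(6,2,W); sL=60/53, sR=60/41; mL=1950/2173, mR=30/41; mL+mR=3540/2173 → advance +1; mR−mL=-360/2173 → turn -1·90°
n=2: pose=(5,2,N); sL=24/13, sR=120/197; mL=-804/2561, mR=60/197; mL+mR=-24/2561 → advance -1; mR−mL=1584/2561 → turn +1·90°
n=3: pose=(5,1,W); sL=6/5, sR=15/8; mL=51/40, mR=15/16; mL+mR=177/80 → advance +1; mR−mL=-27/80 → turn -1·90°
n=4: pose=(4,1,N); sL=120/49, sR=120/169; mL=-4260/8281, mR=60/169; mL+mR=-1320/8281 → advance -1; mR−mL=7200/8281 → turn +1·90°
n=5: pose=(4,0,W); sL=60/49, sR=12/5; mL=438/245, mR=6/5; mL+mR=732/245 → advance +1; mR−mL=-144/245 → turn -1·90°
n=6: pose=(3,0,N); sL=120/37, sR=24/29; mL=-852/1073, mR=12/29; mL+mR=-408/1073 → advance -1; mR−mL=1296/1073 → turn +1·90°
n=7: pose=(3,-1,W); sL=6/5, sR=3; mL=12/5, mR=3/2; mL+mR=39/10 → advance +1; mR−mL=-9/10 → turn -1·90°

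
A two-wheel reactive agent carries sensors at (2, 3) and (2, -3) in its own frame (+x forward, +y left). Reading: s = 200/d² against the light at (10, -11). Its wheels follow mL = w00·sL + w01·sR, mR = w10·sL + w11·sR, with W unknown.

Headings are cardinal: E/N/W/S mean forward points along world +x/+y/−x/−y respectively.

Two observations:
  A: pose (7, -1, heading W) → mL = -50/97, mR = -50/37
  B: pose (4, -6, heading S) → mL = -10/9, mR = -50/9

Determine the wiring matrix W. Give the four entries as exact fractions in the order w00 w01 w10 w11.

0 -1/2 -1/2 0

obs A: pose=(7,-1,W) → sL=100/37, sR=100/97, mL=-50/97, mR=-50/37
obs B: pose=(4,-6,S) → sL=100/9, sR=20/9, mL=-10/9, mR=-50/9
sensor matrix S = [[100/37, 100/97], [100/9, 20/9]]; det S = -176000/32301
solve [mL_A; mL_B] = S·[w00; w01] and [mR_A; mR_B] = S·[w10; w11]:
  w00 = 0, w01 = -1/2, w10 = -1/2, w11 = 0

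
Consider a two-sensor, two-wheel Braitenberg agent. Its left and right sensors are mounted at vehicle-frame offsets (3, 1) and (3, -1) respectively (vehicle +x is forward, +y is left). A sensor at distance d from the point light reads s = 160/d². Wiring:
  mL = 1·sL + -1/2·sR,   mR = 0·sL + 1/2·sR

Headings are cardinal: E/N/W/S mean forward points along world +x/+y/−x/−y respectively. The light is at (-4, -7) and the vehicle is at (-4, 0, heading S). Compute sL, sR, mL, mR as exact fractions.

160/17 160/17 80/17 80/17

left sensor world pos  = (-3, -3); dL² = 17
right sensor world pos = (-5, -3); dR² = 17
sL = 160/17 = 160/17
sR = 160/17 = 160/17
mL = 1·sL + -1/2·sR = 80/17
mR = 0·sL + 1/2·sR = 80/17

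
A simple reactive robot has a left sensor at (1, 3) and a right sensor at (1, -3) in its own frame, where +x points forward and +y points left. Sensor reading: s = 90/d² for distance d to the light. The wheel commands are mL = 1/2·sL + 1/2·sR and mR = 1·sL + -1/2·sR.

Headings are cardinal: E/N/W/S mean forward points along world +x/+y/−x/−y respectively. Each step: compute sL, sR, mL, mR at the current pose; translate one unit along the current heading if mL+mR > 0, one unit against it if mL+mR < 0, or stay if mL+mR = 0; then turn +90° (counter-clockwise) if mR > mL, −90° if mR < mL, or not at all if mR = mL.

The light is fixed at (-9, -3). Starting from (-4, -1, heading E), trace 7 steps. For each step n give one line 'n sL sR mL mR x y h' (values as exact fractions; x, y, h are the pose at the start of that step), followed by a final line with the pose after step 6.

0 90/61 90/37 4410/2257 585/2257 -4 -1 E
1 45/41 9 207/41 -279/82 -3 -1 S
2 90/29 90/41 3150/1189 2385/1189 -3 -2 W
3 45/4 45/34 855/136 180/17 -4 -2 N
4 90/17 90/41 2610/697 2925/697 -4 -1 W
5 9/5 45 117/5 -207/10 -5 -1 S
6 90/13 18/5 342/65 333/65 -5 -2 W
final -6 -2 N

n=0: pose=(-4,-1,E); sL=90/61, sR=90/37; mL=4410/2257, mR=585/2257; mL+mR=135/61 → advance +1; mR−mL=-3825/2257 → turn -1·90°
n=1: pose=(-3,-1,S); sL=45/41, sR=9; mL=207/41, mR=-279/82; mL+mR=135/82 → advance +1; mR−mL=-693/82 → turn -1·90°
n=2: pose=(-3,-2,W); sL=90/29, sR=90/41; mL=3150/1189, mR=2385/1189; mL+mR=135/29 → advance +1; mR−mL=-765/1189 → turn -1·90°
n=3: pose=(-4,-2,N); sL=45/4, sR=45/34; mL=855/136, mR=180/17; mL+mR=135/8 → advance +1; mR−mL=585/136 → turn +1·90°
n=4: pose=(-4,-1,W); sL=90/17, sR=90/41; mL=2610/697, mR=2925/697; mL+mR=135/17 → advance +1; mR−mL=315/697 → turn +1·90°
n=5: pose=(-5,-1,S); sL=9/5, sR=45; mL=117/5, mR=-207/10; mL+mR=27/10 → advance +1; mR−mL=-441/10 → turn -1·90°
n=6: pose=(-5,-2,W); sL=90/13, sR=18/5; mL=342/65, mR=333/65; mL+mR=135/13 → advance +1; mR−mL=-9/65 → turn -1·90°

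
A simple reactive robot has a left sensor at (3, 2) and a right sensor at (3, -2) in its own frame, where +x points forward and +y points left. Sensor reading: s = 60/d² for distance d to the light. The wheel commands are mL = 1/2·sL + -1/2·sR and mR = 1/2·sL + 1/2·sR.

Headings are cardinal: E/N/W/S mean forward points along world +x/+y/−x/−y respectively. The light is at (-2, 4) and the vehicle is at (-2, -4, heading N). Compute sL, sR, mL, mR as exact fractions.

left sensor world pos  = (-4, -1); dL² = 29
right sensor world pos = (0, -1); dR² = 29
sL = 60/29 = 60/29
sR = 60/29 = 60/29
mL = 1/2·sL + -1/2·sR = 0
mR = 1/2·sL + 1/2·sR = 60/29

60/29 60/29 0 60/29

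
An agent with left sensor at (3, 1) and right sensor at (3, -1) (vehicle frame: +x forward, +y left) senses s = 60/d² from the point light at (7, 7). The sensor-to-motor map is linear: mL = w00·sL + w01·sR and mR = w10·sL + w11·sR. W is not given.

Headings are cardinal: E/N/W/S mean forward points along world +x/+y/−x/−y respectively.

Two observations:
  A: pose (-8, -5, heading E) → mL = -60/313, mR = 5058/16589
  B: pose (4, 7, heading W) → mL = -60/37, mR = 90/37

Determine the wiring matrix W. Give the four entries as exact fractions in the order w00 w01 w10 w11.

0 -1 1/2 1

obs A: pose=(-8,-5,E) → sL=12/53, sR=60/313, mL=-60/313, mR=5058/16589
obs B: pose=(4,7,W) → sL=60/37, sR=60/37, mL=-60/37, mR=90/37
sensor matrix S = [[12/53, 60/313], [60/37, 60/37]]; det S = 34560/613793
solve [mL_A; mL_B] = S·[w00; w01] and [mR_A; mR_B] = S·[w10; w11]:
  w00 = 0, w01 = -1, w10 = 1/2, w11 = 1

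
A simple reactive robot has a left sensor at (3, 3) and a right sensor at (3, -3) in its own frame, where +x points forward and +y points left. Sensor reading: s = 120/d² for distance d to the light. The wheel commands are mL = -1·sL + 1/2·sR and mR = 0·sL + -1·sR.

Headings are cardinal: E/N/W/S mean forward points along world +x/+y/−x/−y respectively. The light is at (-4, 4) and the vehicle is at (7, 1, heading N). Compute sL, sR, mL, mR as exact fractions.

15/8 30/49 -615/392 -30/49

left sensor world pos  = (4, 4); dL² = 64
right sensor world pos = (10, 4); dR² = 196
sL = 120/64 = 15/8
sR = 120/196 = 30/49
mL = -1·sL + 1/2·sR = -615/392
mR = 0·sL + -1·sR = -30/49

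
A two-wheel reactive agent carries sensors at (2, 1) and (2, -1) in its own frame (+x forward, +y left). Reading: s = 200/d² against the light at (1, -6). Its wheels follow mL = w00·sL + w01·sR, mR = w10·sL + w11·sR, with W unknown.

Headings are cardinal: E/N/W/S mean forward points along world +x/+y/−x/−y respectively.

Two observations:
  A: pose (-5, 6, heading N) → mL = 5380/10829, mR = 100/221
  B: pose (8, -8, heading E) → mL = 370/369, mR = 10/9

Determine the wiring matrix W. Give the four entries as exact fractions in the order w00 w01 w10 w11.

-1/2 1 0 1/2

obs A: pose=(-5,6,N) → sL=40/49, sR=200/221, mL=5380/10829, mR=100/221
obs B: pose=(8,-8,E) → sL=100/41, sR=20/9, mL=370/369, mR=10/9
sensor matrix S = [[40/49, 200/221], [100/41, 20/9]]; det S = -1571200/3995901
solve [mL_A; mL_B] = S·[w00; w01] and [mR_A; mR_B] = S·[w10; w11]:
  w00 = -1/2, w01 = 1, w10 = 0, w11 = 1/2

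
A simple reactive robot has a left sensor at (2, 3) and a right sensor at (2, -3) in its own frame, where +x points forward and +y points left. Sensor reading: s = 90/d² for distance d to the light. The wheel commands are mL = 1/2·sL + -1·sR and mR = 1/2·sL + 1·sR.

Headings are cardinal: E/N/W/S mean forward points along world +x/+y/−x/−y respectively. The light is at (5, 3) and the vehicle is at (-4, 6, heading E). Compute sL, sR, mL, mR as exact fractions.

left sensor world pos  = (-2, 9); dL² = 85
right sensor world pos = (-2, 3); dR² = 49
sL = 90/85 = 18/17
sR = 90/49 = 90/49
mL = 1/2·sL + -1·sR = -1089/833
mR = 1/2·sL + 1·sR = 1971/833

18/17 90/49 -1089/833 1971/833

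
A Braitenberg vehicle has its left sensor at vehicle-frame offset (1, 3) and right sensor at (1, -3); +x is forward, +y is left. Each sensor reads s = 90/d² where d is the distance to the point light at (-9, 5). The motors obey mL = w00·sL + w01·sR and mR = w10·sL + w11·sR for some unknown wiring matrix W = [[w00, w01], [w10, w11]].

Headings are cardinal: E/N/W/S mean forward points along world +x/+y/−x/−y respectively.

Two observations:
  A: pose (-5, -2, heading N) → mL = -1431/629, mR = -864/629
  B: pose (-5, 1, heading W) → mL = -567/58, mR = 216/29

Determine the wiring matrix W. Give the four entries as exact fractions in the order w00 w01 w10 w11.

-1/2 -1 -1 1

obs A: pose=(-5,-2,N) → sL=90/37, sR=18/17, mL=-1431/629, mR=-864/629
obs B: pose=(-5,1,W) → sL=45/29, sR=9, mL=-567/58, mR=216/29
sensor matrix S = [[90/37, 18/17], [45/29, 9]]; det S = 369360/18241
solve [mL_A; mL_B] = S·[w00; w01] and [mR_A; mR_B] = S·[w10; w11]:
  w00 = -1/2, w01 = -1, w10 = -1, w11 = 1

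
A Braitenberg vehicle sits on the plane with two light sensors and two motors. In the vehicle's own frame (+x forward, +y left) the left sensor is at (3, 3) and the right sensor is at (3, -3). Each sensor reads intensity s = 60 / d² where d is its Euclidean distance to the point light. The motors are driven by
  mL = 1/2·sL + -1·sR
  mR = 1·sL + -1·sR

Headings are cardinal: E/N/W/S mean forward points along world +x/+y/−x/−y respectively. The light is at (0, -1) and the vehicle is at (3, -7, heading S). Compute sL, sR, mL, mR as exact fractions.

left sensor world pos  = (6, -10); dL² = 117
right sensor world pos = (0, -10); dR² = 81
sL = 60/117 = 20/39
sR = 60/81 = 20/27
mL = 1/2·sL + -1·sR = -170/351
mR = 1·sL + -1·sR = -80/351

20/39 20/27 -170/351 -80/351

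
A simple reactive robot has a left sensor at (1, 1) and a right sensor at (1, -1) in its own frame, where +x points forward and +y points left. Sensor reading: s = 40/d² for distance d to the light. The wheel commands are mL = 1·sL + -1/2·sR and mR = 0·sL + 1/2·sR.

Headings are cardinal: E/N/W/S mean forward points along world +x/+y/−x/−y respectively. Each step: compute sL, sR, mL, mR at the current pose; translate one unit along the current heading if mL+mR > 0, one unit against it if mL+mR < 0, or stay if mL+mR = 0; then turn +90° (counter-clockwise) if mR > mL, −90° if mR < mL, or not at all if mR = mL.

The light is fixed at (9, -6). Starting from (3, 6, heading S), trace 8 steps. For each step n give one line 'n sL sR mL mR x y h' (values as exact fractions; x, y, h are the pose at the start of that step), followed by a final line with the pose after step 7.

0 20/73 4/17 194/1241 2/17 3 6 S
1 40/149 40/193 4740/28757 20/193 3 5 W
2 5/26 2/9 19/234 1/9 2 5 N
3 8/37 40/233 1124/8621 20/233 2 6 W
4 4/25 20/109 186/2725 10/109 1 6 N
5 8/45 40/277 1316/12465 20/277 1 7 W
6 5/37 2/13 28/481 1/13 0 7 N
7 40/269 8/65 1524/17485 4/65 0 8 W
final -1 8 N

n=0: pose=(3,6,S); sL=20/73, sR=4/17; mL=194/1241, mR=2/17; mL+mR=20/73 → advance +1; mR−mL=-48/1241 → turn -1·90°
n=1: pose=(3,5,W); sL=40/149, sR=40/193; mL=4740/28757, mR=20/193; mL+mR=40/149 → advance +1; mR−mL=-1760/28757 → turn -1·90°
n=2: pose=(2,5,N); sL=5/26, sR=2/9; mL=19/234, mR=1/9; mL+mR=5/26 → advance +1; mR−mL=7/234 → turn +1·90°
n=3: pose=(2,6,W); sL=8/37, sR=40/233; mL=1124/8621, mR=20/233; mL+mR=8/37 → advance +1; mR−mL=-384/8621 → turn -1·90°
n=4: pose=(1,6,N); sL=4/25, sR=20/109; mL=186/2725, mR=10/109; mL+mR=4/25 → advance +1; mR−mL=64/2725 → turn +1·90°
n=5: pose=(1,7,W); sL=8/45, sR=40/277; mL=1316/12465, mR=20/277; mL+mR=8/45 → advance +1; mR−mL=-416/12465 → turn -1·90°
n=6: pose=(0,7,N); sL=5/37, sR=2/13; mL=28/481, mR=1/13; mL+mR=5/37 → advance +1; mR−mL=9/481 → turn +1·90°
n=7: pose=(0,8,W); sL=40/269, sR=8/65; mL=1524/17485, mR=4/65; mL+mR=40/269 → advance +1; mR−mL=-448/17485 → turn -1·90°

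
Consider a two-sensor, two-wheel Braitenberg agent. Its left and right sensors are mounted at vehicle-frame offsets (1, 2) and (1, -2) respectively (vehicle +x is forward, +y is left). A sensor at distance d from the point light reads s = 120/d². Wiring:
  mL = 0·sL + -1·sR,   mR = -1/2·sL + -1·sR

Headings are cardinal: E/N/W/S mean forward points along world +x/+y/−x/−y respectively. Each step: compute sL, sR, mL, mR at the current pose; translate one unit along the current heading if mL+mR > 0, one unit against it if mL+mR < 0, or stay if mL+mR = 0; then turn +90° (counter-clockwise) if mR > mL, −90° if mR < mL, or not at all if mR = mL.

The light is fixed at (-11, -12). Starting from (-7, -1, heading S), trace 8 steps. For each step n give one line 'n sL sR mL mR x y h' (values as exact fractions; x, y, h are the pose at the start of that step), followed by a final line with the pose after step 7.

0 15/17 15/13 -15/13 -705/442 -7 -1 S
1 120/109 24/41 -24/41 -5076/4469 -7 0 W
2 60/89 60/109 -60/109 -8610/9701 -6 0 N
3 24/41 40/39 -40/39 -2108/1599 -6 -1 E
4 15/17 15/13 -15/13 -705/442 -7 -1 S
5 120/109 24/41 -24/41 -5076/4469 -7 0 W
6 60/89 60/109 -60/109 -8610/9701 -6 0 N
7 24/41 40/39 -40/39 -2108/1599 -6 -1 E
final -7 -1 S

n=0: pose=(-7,-1,S); sL=15/17, sR=15/13; mL=-15/13, mR=-705/442; mL+mR=-1215/442 → advance -1; mR−mL=-15/34 → turn -1·90°
n=1: pose=(-7,0,W); sL=120/109, sR=24/41; mL=-24/41, mR=-5076/4469; mL+mR=-7692/4469 → advance -1; mR−mL=-60/109 → turn -1·90°
n=2: pose=(-6,0,N); sL=60/89, sR=60/109; mL=-60/109, mR=-8610/9701; mL+mR=-13950/9701 → advance -1; mR−mL=-30/89 → turn -1·90°
n=3: pose=(-6,-1,E); sL=24/41, sR=40/39; mL=-40/39, mR=-2108/1599; mL+mR=-3748/1599 → advance -1; mR−mL=-12/41 → turn -1·90°
n=4: pose=(-7,-1,S); sL=15/17, sR=15/13; mL=-15/13, mR=-705/442; mL+mR=-1215/442 → advance -1; mR−mL=-15/34 → turn -1·90°
n=5: pose=(-7,0,W); sL=120/109, sR=24/41; mL=-24/41, mR=-5076/4469; mL+mR=-7692/4469 → advance -1; mR−mL=-60/109 → turn -1·90°
n=6: pose=(-6,0,N); sL=60/89, sR=60/109; mL=-60/109, mR=-8610/9701; mL+mR=-13950/9701 → advance -1; mR−mL=-30/89 → turn -1·90°
n=7: pose=(-6,-1,E); sL=24/41, sR=40/39; mL=-40/39, mR=-2108/1599; mL+mR=-3748/1599 → advance -1; mR−mL=-12/41 → turn -1·90°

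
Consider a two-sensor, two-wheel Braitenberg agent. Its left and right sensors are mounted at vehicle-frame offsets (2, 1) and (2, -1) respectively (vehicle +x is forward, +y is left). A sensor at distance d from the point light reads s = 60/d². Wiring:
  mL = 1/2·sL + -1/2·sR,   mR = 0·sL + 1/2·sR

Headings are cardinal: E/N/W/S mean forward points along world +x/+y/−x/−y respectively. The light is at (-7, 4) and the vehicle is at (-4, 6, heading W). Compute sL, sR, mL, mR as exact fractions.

30 6 12 3

left sensor world pos  = (-6, 5); dL² = 2
right sensor world pos = (-6, 7); dR² = 10
sL = 60/2 = 30
sR = 60/10 = 6
mL = 1/2·sL + -1/2·sR = 12
mR = 0·sL + 1/2·sR = 3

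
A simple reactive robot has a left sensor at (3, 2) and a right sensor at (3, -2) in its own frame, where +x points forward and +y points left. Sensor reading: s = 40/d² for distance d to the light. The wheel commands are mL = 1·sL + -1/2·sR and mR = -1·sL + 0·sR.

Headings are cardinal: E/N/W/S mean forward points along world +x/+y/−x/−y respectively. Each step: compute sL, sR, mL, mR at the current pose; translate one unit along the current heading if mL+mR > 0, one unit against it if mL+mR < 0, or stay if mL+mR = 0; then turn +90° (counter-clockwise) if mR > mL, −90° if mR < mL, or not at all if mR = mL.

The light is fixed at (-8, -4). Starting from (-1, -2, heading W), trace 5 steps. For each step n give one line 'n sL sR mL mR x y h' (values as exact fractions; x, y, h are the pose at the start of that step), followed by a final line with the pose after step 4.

0 5/2 5/4 15/8 -5/2 -1 -2 W
1 40/61 8/25 756/1525 -40/61 0 -2 N
2 4/13 20/61 114/793 -4/13 0 -3 E
3 8/17 40/29 -108/493 -8/17 -1 -3 S
4 5/2 5/4 15/8 -5/2 -1 -2 W
final 0 -2 N

n=0: pose=(-1,-2,W); sL=5/2, sR=5/4; mL=15/8, mR=-5/2; mL+mR=-5/8 → advance -1; mR−mL=-35/8 → turn -1·90°
n=1: pose=(0,-2,N); sL=40/61, sR=8/25; mL=756/1525, mR=-40/61; mL+mR=-4/25 → advance -1; mR−mL=-1756/1525 → turn -1·90°
n=2: pose=(0,-3,E); sL=4/13, sR=20/61; mL=114/793, mR=-4/13; mL+mR=-10/61 → advance -1; mR−mL=-358/793 → turn -1·90°
n=3: pose=(-1,-3,S); sL=8/17, sR=40/29; mL=-108/493, mR=-8/17; mL+mR=-20/29 → advance -1; mR−mL=-124/493 → turn -1·90°
n=4: pose=(-1,-2,W); sL=5/2, sR=5/4; mL=15/8, mR=-5/2; mL+mR=-5/8 → advance -1; mR−mL=-35/8 → turn -1·90°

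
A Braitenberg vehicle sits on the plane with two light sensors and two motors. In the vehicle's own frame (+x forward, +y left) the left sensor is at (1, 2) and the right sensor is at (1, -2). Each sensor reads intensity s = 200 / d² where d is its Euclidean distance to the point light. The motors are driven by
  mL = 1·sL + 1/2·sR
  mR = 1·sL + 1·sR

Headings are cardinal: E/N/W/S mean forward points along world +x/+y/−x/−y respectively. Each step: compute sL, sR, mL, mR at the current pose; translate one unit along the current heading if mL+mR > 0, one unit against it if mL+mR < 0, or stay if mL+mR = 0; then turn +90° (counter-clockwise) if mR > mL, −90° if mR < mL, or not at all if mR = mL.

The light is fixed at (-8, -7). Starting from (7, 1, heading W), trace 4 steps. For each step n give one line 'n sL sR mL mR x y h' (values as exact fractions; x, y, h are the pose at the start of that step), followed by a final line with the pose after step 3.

0 25/29 25/37 2575/2146 1650/1073 7 1 W
1 40/61 200/193 13820/11773 19920/11773 6 1 S
2 100/153 4/5 806/765 1112/765 6 0 E
3 200/233 200/353 93900/82249 117200/82249 7 0 N
final 7 1 W

n=0: pose=(7,1,W); sL=25/29, sR=25/37; mL=2575/2146, mR=1650/1073; mL+mR=5875/2146 → advance +1; mR−mL=25/74 → turn +1·90°
n=1: pose=(6,1,S); sL=40/61, sR=200/193; mL=13820/11773, mR=19920/11773; mL+mR=33740/11773 → advance +1; mR−mL=100/193 → turn +1·90°
n=2: pose=(6,0,E); sL=100/153, sR=4/5; mL=806/765, mR=1112/765; mL+mR=1918/765 → advance +1; mR−mL=2/5 → turn +1·90°
n=3: pose=(7,0,N); sL=200/233, sR=200/353; mL=93900/82249, mR=117200/82249; mL+mR=211100/82249 → advance +1; mR−mL=100/353 → turn +1·90°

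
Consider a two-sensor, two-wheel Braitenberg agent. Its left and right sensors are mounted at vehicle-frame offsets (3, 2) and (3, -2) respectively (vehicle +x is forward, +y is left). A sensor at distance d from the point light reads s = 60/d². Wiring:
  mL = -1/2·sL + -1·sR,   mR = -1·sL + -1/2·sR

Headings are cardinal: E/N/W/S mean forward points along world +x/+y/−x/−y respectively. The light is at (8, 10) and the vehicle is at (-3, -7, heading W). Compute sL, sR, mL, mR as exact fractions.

left sensor world pos  = (-6, -9); dL² = 557
right sensor world pos = (-6, -5); dR² = 421
sL = 60/557 = 60/557
sR = 60/421 = 60/421
mL = -1/2·sL + -1·sR = -46050/234497
mR = -1·sL + -1/2·sR = -41970/234497

60/557 60/421 -46050/234497 -41970/234497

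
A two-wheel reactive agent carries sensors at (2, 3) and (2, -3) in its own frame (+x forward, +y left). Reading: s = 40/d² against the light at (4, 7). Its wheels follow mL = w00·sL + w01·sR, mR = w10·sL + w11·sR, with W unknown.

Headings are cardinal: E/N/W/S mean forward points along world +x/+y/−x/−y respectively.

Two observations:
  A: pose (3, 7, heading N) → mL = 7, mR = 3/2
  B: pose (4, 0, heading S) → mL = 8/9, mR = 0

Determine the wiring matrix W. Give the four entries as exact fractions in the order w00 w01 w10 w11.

1 1 -1/2 1/2

obs A: pose=(3,7,N) → sL=2, sR=5, mL=7, mR=3/2
obs B: pose=(4,0,S) → sL=4/9, sR=4/9, mL=8/9, mR=0
sensor matrix S = [[2, 5], [4/9, 4/9]]; det S = -4/3
solve [mL_A; mL_B] = S·[w00; w01] and [mR_A; mR_B] = S·[w10; w11]:
  w00 = 1, w01 = 1, w10 = -1/2, w11 = 1/2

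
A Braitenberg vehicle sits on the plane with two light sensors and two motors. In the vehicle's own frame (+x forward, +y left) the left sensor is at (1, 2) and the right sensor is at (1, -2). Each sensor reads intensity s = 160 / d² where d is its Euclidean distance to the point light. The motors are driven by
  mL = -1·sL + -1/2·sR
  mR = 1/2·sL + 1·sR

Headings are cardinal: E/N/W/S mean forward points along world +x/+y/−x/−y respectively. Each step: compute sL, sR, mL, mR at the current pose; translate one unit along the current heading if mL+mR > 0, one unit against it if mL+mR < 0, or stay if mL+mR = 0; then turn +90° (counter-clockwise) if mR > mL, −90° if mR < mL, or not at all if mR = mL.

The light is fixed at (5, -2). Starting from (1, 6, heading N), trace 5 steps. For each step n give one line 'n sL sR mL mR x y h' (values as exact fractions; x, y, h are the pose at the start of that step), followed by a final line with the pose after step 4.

n=0: pose=(1,6,N); sL=160/117, sR=32/17; mL=-4592/1989, mR=5104/1989; mL+mR=512/1989 → advance +1; mR−mL=3232/663 → turn +1·90°
n=1: pose=(1,7,W); sL=80/37, sR=80/73; mL=-7320/2701, mR=5880/2701; mL+mR=-1440/2701 → advance -1; mR−mL=13200/2701 → turn +1·90°
n=2: pose=(2,7,S); sL=32/13, sR=160/89; mL=-3888/1157, mR=3504/1157; mL+mR=-384/1157 → advance -1; mR−mL=7392/1157 → turn +1·90°
n=3: pose=(2,8,E); sL=40/37, sR=40/17; mL=-1420/629, mR=1820/629; mL+mR=400/629 → advance +1; mR−mL=3240/629 → turn +1·90°
n=4: pose=(3,8,N); sL=160/137, sR=160/121; mL=-30320/16577, mR=31600/16577; mL+mR=1280/16577 → advance +1; mR−mL=61920/16577 → turn +1·90°

0 160/117 32/17 -4592/1989 5104/1989 1 6 N
1 80/37 80/73 -7320/2701 5880/2701 1 7 W
2 32/13 160/89 -3888/1157 3504/1157 2 7 S
3 40/37 40/17 -1420/629 1820/629 2 8 E
4 160/137 160/121 -30320/16577 31600/16577 3 8 N
final 3 9 W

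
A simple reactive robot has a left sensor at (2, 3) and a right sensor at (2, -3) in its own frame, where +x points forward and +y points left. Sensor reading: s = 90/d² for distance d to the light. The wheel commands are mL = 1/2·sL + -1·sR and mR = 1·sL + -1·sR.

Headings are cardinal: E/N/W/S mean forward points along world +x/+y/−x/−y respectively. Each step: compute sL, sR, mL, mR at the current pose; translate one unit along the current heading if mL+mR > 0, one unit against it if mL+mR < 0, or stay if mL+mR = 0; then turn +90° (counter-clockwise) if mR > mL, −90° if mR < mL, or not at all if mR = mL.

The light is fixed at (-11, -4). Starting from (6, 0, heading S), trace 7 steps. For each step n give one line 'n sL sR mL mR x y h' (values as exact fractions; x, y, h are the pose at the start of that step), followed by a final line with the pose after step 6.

0 45/202 9/20 -171/505 -459/2020 6 0 S
1 18/85 18/73 -873/6205 -216/6205 6 1 E
2 45/109 9/41 -117/8938 864/4469 5 1 N
3 18/41 90/277 -1197/11357 1296/11357 5 2 W
4 9/34 9/16 -117/272 -81/272 4 2 S
5 90/389 18/61 -4257/23729 -1512/23729 4 3 E
6 45/101 9/37 -153/7474 756/3737 3 3 N
final 3 4 W

n=0: pose=(6,0,S); sL=45/202, sR=9/20; mL=-171/505, mR=-459/2020; mL+mR=-1143/2020 → advance -1; mR−mL=45/404 → turn +1·90°
n=1: pose=(6,1,E); sL=18/85, sR=18/73; mL=-873/6205, mR=-216/6205; mL+mR=-1089/6205 → advance -1; mR−mL=9/85 → turn +1·90°
n=2: pose=(5,1,N); sL=45/109, sR=9/41; mL=-117/8938, mR=864/4469; mL+mR=1611/8938 → advance +1; mR−mL=45/218 → turn +1·90°
n=3: pose=(5,2,W); sL=18/41, sR=90/277; mL=-1197/11357, mR=1296/11357; mL+mR=99/11357 → advance +1; mR−mL=9/41 → turn +1·90°
n=4: pose=(4,2,S); sL=9/34, sR=9/16; mL=-117/272, mR=-81/272; mL+mR=-99/136 → advance -1; mR−mL=9/68 → turn +1·90°
n=5: pose=(4,3,E); sL=90/389, sR=18/61; mL=-4257/23729, mR=-1512/23729; mL+mR=-5769/23729 → advance -1; mR−mL=45/389 → turn +1·90°
n=6: pose=(3,3,N); sL=45/101, sR=9/37; mL=-153/7474, mR=756/3737; mL+mR=1359/7474 → advance +1; mR−mL=45/202 → turn +1·90°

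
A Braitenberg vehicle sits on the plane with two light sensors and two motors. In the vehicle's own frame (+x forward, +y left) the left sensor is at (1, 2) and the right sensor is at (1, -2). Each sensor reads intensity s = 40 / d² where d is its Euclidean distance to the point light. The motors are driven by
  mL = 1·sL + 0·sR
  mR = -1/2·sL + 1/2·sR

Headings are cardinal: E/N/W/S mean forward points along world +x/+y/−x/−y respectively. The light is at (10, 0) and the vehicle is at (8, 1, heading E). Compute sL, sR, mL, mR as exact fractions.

left sensor world pos  = (9, 3); dL² = 10
right sensor world pos = (9, -1); dR² = 2
sL = 40/10 = 4
sR = 40/2 = 20
mL = 1·sL + 0·sR = 4
mR = -1/2·sL + 1/2·sR = 8

4 20 4 8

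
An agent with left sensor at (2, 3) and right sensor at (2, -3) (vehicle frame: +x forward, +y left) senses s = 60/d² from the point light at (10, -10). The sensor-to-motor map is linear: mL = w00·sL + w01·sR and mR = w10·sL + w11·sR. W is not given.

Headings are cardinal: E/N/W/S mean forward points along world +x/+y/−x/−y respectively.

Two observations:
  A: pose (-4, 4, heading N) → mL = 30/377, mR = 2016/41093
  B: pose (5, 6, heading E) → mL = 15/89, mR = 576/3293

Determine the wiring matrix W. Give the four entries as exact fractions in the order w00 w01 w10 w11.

0 1/2 -1 1

obs A: pose=(-4,4,N) → sL=12/109, sR=60/377, mL=30/377, mR=2016/41093
obs B: pose=(5,6,E) → sL=6/37, sR=30/89, mL=15/89, mR=576/3293
sensor matrix S = [[12/109, 60/377], [6/37, 30/89]]; det S = 1529280/135319249
solve [mL_A; mL_B] = S·[w00; w01] and [mR_A; mR_B] = S·[w10; w11]:
  w00 = 0, w01 = 1/2, w10 = -1, w11 = 1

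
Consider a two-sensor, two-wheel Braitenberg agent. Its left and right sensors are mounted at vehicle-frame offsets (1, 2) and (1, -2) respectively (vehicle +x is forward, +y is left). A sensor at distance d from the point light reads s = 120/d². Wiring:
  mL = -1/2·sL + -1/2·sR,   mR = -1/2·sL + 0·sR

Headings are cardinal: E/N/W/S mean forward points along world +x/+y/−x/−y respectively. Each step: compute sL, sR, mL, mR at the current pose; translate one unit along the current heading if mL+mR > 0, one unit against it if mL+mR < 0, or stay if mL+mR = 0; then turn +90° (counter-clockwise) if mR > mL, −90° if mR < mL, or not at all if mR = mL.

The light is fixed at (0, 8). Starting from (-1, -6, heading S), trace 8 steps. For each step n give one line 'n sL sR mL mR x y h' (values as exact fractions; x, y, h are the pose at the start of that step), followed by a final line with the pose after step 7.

0 60/113 20/39 -2300/4407 -30/113 -1 -6 S
1 120/121 8/15 -1384/1815 -60/121 -1 -5 E
2 3/4 5/6 -19/24 -3/8 -2 -5 N
3 24/53 40/51 -1672/2703 -12/53 -2 -6 W
4 60/113 20/39 -2300/4407 -30/113 -1 -6 S
5 120/121 8/15 -1384/1815 -60/121 -1 -5 E
6 3/4 5/6 -19/24 -3/8 -2 -5 N
7 24/53 40/51 -1672/2703 -12/53 -2 -6 W
final -1 -6 S

n=0: pose=(-1,-6,S); sL=60/113, sR=20/39; mL=-2300/4407, mR=-30/113; mL+mR=-3470/4407 → advance -1; mR−mL=10/39 → turn +1·90°
n=1: pose=(-1,-5,E); sL=120/121, sR=8/15; mL=-1384/1815, mR=-60/121; mL+mR=-2284/1815 → advance -1; mR−mL=4/15 → turn +1·90°
n=2: pose=(-2,-5,N); sL=3/4, sR=5/6; mL=-19/24, mR=-3/8; mL+mR=-7/6 → advance -1; mR−mL=5/12 → turn +1·90°
n=3: pose=(-2,-6,W); sL=24/53, sR=40/51; mL=-1672/2703, mR=-12/53; mL+mR=-2284/2703 → advance -1; mR−mL=20/51 → turn +1·90°
n=4: pose=(-1,-6,S); sL=60/113, sR=20/39; mL=-2300/4407, mR=-30/113; mL+mR=-3470/4407 → advance -1; mR−mL=10/39 → turn +1·90°
n=5: pose=(-1,-5,E); sL=120/121, sR=8/15; mL=-1384/1815, mR=-60/121; mL+mR=-2284/1815 → advance -1; mR−mL=4/15 → turn +1·90°
n=6: pose=(-2,-5,N); sL=3/4, sR=5/6; mL=-19/24, mR=-3/8; mL+mR=-7/6 → advance -1; mR−mL=5/12 → turn +1·90°
n=7: pose=(-2,-6,W); sL=24/53, sR=40/51; mL=-1672/2703, mR=-12/53; mL+mR=-2284/2703 → advance -1; mR−mL=20/51 → turn +1·90°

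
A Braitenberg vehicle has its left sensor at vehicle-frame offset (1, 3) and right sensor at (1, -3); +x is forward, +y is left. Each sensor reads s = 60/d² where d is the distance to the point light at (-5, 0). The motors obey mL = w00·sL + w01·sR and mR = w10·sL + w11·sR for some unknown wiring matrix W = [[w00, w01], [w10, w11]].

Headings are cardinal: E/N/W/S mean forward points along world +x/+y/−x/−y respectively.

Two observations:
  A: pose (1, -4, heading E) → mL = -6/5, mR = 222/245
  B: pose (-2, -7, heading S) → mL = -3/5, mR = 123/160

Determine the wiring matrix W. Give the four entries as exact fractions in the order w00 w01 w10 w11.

-1 0 1/2 1/2

obs A: pose=(1,-4,E) → sL=6/5, sR=30/49, mL=-6/5, mR=222/245
obs B: pose=(-2,-7,S) → sL=3/5, sR=15/16, mL=-3/5, mR=123/160
sensor matrix S = [[6/5, 30/49], [3/5, 15/16]]; det S = 297/392
solve [mL_A; mL_B] = S·[w00; w01] and [mR_A; mR_B] = S·[w10; w11]:
  w00 = -1, w01 = 0, w10 = 1/2, w11 = 1/2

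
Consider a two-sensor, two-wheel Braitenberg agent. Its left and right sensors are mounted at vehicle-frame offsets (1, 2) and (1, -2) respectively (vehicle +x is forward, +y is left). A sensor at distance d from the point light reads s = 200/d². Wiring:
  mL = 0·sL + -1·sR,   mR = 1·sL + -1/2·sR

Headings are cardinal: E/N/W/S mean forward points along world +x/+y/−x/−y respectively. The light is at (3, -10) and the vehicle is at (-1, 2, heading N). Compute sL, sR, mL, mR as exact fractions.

40/41 200/173 -200/173 2820/7093

left sensor world pos  = (-3, 3); dL² = 205
right sensor world pos = (1, 3); dR² = 173
sL = 200/205 = 40/41
sR = 200/173 = 200/173
mL = 0·sL + -1·sR = -200/173
mR = 1·sL + -1/2·sR = 2820/7093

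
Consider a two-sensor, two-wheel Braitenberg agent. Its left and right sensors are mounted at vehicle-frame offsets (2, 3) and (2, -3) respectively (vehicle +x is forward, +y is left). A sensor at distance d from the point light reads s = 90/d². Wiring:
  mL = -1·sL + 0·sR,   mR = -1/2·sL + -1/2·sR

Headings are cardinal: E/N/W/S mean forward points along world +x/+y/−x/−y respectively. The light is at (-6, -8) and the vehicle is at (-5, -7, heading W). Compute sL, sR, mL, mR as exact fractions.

18 90/17 -18 -198/17

left sensor world pos  = (-7, -10); dL² = 5
right sensor world pos = (-7, -4); dR² = 17
sL = 90/5 = 18
sR = 90/17 = 90/17
mL = -1·sL + 0·sR = -18
mR = -1/2·sL + -1/2·sR = -198/17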